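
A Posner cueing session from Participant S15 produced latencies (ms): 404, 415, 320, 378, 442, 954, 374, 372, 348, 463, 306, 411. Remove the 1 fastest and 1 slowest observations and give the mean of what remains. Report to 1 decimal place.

Sorted: 306, 320, 348, 372, 374, 378, 404, 411, 415, 442, 463, 954
Drop lowest 1 (306) and highest 1 (954)
Remaining (n=10): Σ = 3927, mean = 3927/10 = 392.700

392.7 ms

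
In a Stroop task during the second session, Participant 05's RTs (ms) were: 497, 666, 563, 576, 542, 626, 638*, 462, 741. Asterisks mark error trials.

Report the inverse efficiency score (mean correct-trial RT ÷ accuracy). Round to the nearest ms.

657 ms

Correct trials (n=8): 497, 666, 563, 576, 542, 626, 462, 741
Mean correct RT = 4673/8 = 584.1250 ms
Proportion correct = 8/9
IES = 584.1250 / (8/9) = 657.141 ms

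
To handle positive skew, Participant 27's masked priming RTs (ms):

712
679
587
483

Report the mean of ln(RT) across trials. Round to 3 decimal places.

ln(RT): 6.5681, 6.5206, 6.3750, 6.1800
Σ ln(RT) = 25.6437
Mean = 25.6437/4 = 6.41094

6.411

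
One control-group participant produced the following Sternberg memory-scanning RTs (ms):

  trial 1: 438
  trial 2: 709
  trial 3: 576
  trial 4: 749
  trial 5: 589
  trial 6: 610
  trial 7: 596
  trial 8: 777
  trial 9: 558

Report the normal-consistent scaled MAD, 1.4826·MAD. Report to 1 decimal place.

Sorted: 438, 558, 576, 589, 596, 610, 709, 749, 777 → median = 596
|x − 596| sorted: 0, 7, 14, 20, 38, 113, 153, 158, 181 → MAD = 38
Robust SD ≈ 1.4826 × 38 = 56.339

56.3 ms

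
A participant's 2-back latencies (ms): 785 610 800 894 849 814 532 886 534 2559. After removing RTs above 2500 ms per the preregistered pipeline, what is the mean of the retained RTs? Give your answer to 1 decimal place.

744.9 ms

Excluded: 2559
Retained (n=9): Σ = 6704
Mean = 6704/9 = 744.8889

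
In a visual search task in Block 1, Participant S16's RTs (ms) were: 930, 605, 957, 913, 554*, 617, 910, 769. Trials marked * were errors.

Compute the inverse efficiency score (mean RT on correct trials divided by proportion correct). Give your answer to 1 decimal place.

Correct trials (n=7): 930, 605, 957, 913, 617, 910, 769
Mean correct RT = 5701/7 = 814.4286 ms
Proportion correct = 7/8
IES = 814.4286 / (7/8) = 930.776 ms

930.8 ms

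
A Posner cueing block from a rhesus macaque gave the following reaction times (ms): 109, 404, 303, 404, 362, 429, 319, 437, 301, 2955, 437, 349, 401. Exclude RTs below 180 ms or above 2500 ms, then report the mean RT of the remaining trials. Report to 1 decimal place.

Excluded: 109, 2955
Retained (n=11): Σ = 4146
Mean = 4146/11 = 376.9091

376.9 ms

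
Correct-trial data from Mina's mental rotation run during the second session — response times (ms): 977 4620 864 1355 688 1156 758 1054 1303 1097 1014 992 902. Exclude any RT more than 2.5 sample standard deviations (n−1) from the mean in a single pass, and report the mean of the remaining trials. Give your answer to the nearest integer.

n = 13, ΣRT = 16780, M = 1290.769
Σ(x−M)² = 12444584.31; s = √(12444584.31/12) = 1018.356
Cutoffs: 1290.769 ± 2.5·1018.356 → [-1255.1, 3836.7]
Outside: 4620 → excluded.
Retained (n=12): Σ = 12160, mean = 12160/12 = 1013.333

1013 ms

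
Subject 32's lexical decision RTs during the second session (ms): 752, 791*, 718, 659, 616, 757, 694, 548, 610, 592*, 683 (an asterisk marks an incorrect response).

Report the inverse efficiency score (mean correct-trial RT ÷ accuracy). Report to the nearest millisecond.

820 ms

Correct trials (n=9): 752, 718, 659, 616, 757, 694, 548, 610, 683
Mean correct RT = 6037/9 = 670.7778 ms
Proportion correct = 9/11
IES = 670.7778 / (9/11) = 819.840 ms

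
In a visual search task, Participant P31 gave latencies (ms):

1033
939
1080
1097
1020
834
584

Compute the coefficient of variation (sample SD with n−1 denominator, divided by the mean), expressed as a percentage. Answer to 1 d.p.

n = 7, Σ = 6587, M = 941.0000
Σ(x−M)² = 197264.000; s = √(197264.000/6) = 181.3211
CV = 181.3211 / 941.0000 = 0.19269 = 19.269%

19.3%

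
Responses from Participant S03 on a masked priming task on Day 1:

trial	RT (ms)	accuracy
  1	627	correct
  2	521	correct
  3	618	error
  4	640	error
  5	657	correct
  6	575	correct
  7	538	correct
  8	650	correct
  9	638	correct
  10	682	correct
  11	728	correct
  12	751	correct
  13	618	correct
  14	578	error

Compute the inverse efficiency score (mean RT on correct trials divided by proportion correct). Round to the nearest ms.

808 ms

Correct trials (n=11): 627, 521, 657, 575, 538, 650, 638, 682, 728, 751, 618
Mean correct RT = 6985/11 = 635.0000 ms
Proportion correct = 11/14
IES = 635.0000 / (11/14) = 808.182 ms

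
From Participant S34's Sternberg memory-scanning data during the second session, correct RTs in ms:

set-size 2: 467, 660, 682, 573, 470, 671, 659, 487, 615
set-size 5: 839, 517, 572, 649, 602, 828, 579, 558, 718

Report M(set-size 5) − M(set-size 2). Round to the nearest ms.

M(set-size 2) = 5284/9 = 587.111
M(set-size 5) = 5862/9 = 651.333
Difference = 651.333 − 587.111 = 64.222 ms

64 ms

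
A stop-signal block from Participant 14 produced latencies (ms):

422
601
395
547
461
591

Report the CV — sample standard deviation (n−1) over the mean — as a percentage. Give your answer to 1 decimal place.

n = 6, Σ = 3017, M = 502.8333
Σ(x−M)² = 39272.833; s = √(39272.833/5) = 88.6260
CV = 88.6260 / 502.8333 = 0.17625 = 17.625%

17.6%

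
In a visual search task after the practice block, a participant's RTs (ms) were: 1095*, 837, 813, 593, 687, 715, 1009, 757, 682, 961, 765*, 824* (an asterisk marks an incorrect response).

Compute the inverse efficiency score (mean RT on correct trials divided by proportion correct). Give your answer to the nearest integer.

Correct trials (n=9): 837, 813, 593, 687, 715, 1009, 757, 682, 961
Mean correct RT = 7054/9 = 783.7778 ms
Proportion correct = 9/12
IES = 783.7778 / (9/12) = 1045.037 ms

1045 ms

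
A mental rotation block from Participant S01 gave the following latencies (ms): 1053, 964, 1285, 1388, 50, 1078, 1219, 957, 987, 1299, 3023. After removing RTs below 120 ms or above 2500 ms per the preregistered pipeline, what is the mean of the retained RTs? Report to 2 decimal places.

1136.67 ms

Excluded: 50, 3023
Retained (n=9): Σ = 10230
Mean = 10230/9 = 1136.6667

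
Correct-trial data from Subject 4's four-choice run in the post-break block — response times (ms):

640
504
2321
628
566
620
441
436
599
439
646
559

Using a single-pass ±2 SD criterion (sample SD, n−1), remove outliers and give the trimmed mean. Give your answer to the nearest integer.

553 ms

n = 12, ΣRT = 8399, M = 699.917
Σ(x−M)² = 2937092.92; s = √(2937092.92/11) = 516.729
Cutoffs: 699.917 ± 2·516.729 → [-333.5, 1733.4]
Outside: 2321 → excluded.
Retained (n=11): Σ = 6078, mean = 6078/11 = 552.545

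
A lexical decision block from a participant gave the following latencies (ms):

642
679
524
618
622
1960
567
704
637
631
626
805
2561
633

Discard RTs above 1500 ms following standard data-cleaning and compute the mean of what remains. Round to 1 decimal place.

640.7 ms

Excluded: 1960, 2561
Retained (n=12): Σ = 7688
Mean = 7688/12 = 640.6667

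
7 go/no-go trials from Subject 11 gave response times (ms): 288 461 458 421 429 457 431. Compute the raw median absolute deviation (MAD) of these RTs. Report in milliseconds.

26 ms

Sorted: 288, 421, 429, 431, 457, 458, 461 → median = 431
|x − 431|: 143, 30, 27, 10, 2, 26, 0
Sorted deviations: 0, 2, 10, 26, 27, 30, 143 → MAD = 26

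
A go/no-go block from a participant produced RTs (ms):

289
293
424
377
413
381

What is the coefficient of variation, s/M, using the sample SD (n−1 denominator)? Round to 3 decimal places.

0.161

n = 6, Σ = 2177, M = 362.8333
Σ(x−M)² = 17116.833; s = √(17116.833/5) = 58.5095
CV = 58.5095 / 362.8333 = 0.16126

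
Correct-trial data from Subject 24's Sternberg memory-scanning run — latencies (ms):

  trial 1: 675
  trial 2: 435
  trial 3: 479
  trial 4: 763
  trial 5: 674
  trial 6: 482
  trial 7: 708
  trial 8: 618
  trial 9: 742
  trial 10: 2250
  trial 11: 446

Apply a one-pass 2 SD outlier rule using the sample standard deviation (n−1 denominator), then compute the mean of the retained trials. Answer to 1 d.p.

n = 11, ΣRT = 8272, M = 752.000
Σ(x−M)² = 2617684.00; s = √(2617684.00/10) = 511.633
Cutoffs: 752.000 ± 2·511.633 → [-271.3, 1775.3]
Outside: 2250 → excluded.
Retained (n=10): Σ = 6022, mean = 6022/10 = 602.200

602.2 ms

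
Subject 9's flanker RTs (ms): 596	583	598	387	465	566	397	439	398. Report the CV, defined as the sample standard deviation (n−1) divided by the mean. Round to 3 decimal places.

0.188

n = 9, Σ = 4429, M = 492.1111
Σ(x−M)² = 68232.889; s = √(68232.889/8) = 92.3532
CV = 92.3532 / 492.1111 = 0.18767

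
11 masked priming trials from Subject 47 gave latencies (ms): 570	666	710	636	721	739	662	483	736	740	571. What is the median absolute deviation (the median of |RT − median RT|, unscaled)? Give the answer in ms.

Sorted: 483, 570, 571, 636, 662, 666, 710, 721, 736, 739, 740 → median = 666
|x − 666|: 96, 0, 44, 30, 55, 73, 4, 183, 70, 74, 95
Sorted deviations: 0, 4, 30, 44, 55, 70, 73, 74, 95, 96, 183 → MAD = 70

70 ms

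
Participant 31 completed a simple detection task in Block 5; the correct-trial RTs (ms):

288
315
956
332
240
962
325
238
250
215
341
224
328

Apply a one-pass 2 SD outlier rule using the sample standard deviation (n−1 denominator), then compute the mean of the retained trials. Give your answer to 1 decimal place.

281.5 ms

n = 13, ΣRT = 5014, M = 385.692
Σ(x−M)² = 800546.77; s = √(800546.77/12) = 258.287
Cutoffs: 385.692 ± 2·258.287 → [-130.9, 902.3]
Outside: 956, 962 → excluded.
Retained (n=11): Σ = 3096, mean = 3096/11 = 281.455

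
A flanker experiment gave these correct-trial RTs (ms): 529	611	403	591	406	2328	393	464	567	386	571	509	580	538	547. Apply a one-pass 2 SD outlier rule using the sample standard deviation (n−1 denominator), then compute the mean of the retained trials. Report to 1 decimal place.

n = 15, ΣRT = 9423, M = 628.200
Σ(x−M)² = 3180148.40; s = √(3180148.40/14) = 476.606
Cutoffs: 628.200 ± 2·476.606 → [-325.0, 1581.4]
Outside: 2328 → excluded.
Retained (n=14): Σ = 7095, mean = 7095/14 = 506.786

506.8 ms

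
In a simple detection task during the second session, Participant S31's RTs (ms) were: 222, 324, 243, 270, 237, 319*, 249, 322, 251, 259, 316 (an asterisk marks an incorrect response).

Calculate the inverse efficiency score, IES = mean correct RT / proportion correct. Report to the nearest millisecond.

296 ms

Correct trials (n=10): 222, 324, 243, 270, 237, 249, 322, 251, 259, 316
Mean correct RT = 2693/10 = 269.3000 ms
Proportion correct = 10/11
IES = 269.3000 / (10/11) = 296.230 ms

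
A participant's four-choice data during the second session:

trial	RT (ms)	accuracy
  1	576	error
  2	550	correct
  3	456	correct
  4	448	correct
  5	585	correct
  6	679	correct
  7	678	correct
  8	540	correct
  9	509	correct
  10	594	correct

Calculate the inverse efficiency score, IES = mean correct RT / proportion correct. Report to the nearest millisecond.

622 ms

Correct trials (n=9): 550, 456, 448, 585, 679, 678, 540, 509, 594
Mean correct RT = 5039/9 = 559.8889 ms
Proportion correct = 9/10
IES = 559.8889 / (9/10) = 622.099 ms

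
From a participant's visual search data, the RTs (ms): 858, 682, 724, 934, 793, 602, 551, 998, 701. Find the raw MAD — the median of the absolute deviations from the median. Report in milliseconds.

Sorted: 551, 602, 682, 701, 724, 793, 858, 934, 998 → median = 724
|x − 724|: 134, 42, 0, 210, 69, 122, 173, 274, 23
Sorted deviations: 0, 23, 42, 69, 122, 134, 173, 210, 274 → MAD = 122

122 ms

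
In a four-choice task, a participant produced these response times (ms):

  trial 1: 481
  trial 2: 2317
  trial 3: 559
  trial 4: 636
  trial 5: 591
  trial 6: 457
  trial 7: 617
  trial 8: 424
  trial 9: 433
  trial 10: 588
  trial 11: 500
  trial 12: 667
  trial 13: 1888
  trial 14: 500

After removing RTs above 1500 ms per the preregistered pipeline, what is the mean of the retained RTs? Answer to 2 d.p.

537.75 ms

Excluded: 1888, 2317
Retained (n=12): Σ = 6453
Mean = 6453/12 = 537.7500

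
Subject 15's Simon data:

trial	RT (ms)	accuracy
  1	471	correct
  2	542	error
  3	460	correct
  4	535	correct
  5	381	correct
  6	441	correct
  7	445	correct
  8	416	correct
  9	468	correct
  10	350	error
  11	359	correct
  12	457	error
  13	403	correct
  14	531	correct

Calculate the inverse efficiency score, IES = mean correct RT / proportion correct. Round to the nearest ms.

568 ms

Correct trials (n=11): 471, 460, 535, 381, 441, 445, 416, 468, 359, 403, 531
Mean correct RT = 4910/11 = 446.3636 ms
Proportion correct = 11/14
IES = 446.3636 / (11/14) = 568.099 ms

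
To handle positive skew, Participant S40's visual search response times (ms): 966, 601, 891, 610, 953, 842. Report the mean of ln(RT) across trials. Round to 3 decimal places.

ln(RT): 6.8732, 6.3986, 6.7923, 6.4135, 6.8596, 6.7358
Σ ln(RT) = 40.0730
Mean = 40.0730/6 = 6.67883

6.679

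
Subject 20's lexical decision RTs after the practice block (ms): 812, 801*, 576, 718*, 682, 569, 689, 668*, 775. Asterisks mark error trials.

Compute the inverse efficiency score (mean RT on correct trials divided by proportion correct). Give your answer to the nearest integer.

Correct trials (n=6): 812, 576, 682, 569, 689, 775
Mean correct RT = 4103/6 = 683.8333 ms
Proportion correct = 6/9
IES = 683.8333 / (6/9) = 1025.750 ms

1026 ms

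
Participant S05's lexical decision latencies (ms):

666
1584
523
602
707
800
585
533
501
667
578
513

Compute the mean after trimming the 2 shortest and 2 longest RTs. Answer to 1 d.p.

607.6 ms

Sorted: 501, 513, 523, 533, 578, 585, 602, 666, 667, 707, 800, 1584
Drop lowest 2 (501, 513) and highest 2 (800, 1584)
Remaining (n=8): Σ = 4861, mean = 4861/8 = 607.625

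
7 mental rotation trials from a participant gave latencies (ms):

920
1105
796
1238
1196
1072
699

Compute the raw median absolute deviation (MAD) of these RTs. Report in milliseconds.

Sorted: 699, 796, 920, 1072, 1105, 1196, 1238 → median = 1072
|x − 1072|: 152, 33, 276, 166, 124, 0, 373
Sorted deviations: 0, 33, 124, 152, 166, 276, 373 → MAD = 152

152 ms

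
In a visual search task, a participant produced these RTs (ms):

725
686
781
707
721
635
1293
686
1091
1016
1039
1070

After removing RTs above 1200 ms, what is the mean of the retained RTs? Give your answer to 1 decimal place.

832.5 ms

Excluded: 1293
Retained (n=11): Σ = 9157
Mean = 9157/11 = 832.4545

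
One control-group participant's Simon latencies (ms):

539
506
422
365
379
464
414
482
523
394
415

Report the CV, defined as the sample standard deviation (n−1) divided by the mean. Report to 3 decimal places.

n = 11, Σ = 4903, M = 445.7273
Σ(x−M)² = 36112.182; s = √(36112.182/10) = 60.0934
CV = 60.0934 / 445.7273 = 0.13482

0.135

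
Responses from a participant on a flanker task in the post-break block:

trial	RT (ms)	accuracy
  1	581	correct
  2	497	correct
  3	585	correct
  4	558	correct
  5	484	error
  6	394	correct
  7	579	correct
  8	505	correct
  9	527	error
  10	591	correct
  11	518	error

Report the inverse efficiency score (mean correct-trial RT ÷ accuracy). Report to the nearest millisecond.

737 ms

Correct trials (n=8): 581, 497, 585, 558, 394, 579, 505, 591
Mean correct RT = 4290/8 = 536.2500 ms
Proportion correct = 8/11
IES = 536.2500 / (8/11) = 737.344 ms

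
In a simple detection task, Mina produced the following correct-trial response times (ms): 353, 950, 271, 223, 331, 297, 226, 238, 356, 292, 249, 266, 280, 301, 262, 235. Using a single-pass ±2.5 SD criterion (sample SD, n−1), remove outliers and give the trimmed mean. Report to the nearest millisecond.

279 ms

n = 16, ΣRT = 5130, M = 320.625
Σ(x−M)² = 448589.75; s = √(448589.75/15) = 172.933
Cutoffs: 320.625 ± 2.5·172.933 → [-111.7, 753.0]
Outside: 950 → excluded.
Retained (n=15): Σ = 4180, mean = 4180/15 = 278.667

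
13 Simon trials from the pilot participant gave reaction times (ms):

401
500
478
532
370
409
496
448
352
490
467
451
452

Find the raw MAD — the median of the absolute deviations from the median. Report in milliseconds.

Sorted: 352, 370, 401, 409, 448, 451, 452, 467, 478, 490, 496, 500, 532 → median = 452
|x − 452|: 51, 48, 26, 80, 82, 43, 44, 4, 100, 38, 15, 1, 0
Sorted deviations: 0, 1, 4, 15, 26, 38, 43, 44, 48, 51, 80, 82, 100 → MAD = 43

43 ms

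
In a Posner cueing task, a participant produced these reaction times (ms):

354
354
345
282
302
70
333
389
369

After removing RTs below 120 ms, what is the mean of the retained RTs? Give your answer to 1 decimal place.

341.0 ms

Excluded: 70
Retained (n=8): Σ = 2728
Mean = 2728/8 = 341.0000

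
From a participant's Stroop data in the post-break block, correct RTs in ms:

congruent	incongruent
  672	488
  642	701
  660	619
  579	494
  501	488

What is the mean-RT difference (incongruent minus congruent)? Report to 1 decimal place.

-52.8 ms

M(congruent) = 3054/5 = 610.800
M(incongruent) = 2790/5 = 558.000
Difference = 558.000 − 610.800 = -52.800 ms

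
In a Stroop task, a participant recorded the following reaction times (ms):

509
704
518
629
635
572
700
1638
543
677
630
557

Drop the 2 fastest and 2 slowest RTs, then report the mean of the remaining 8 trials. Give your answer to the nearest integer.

Sorted: 509, 518, 543, 557, 572, 629, 630, 635, 677, 700, 704, 1638
Drop lowest 2 (509, 518) and highest 2 (704, 1638)
Remaining (n=8): Σ = 4943, mean = 4943/8 = 617.875

618 ms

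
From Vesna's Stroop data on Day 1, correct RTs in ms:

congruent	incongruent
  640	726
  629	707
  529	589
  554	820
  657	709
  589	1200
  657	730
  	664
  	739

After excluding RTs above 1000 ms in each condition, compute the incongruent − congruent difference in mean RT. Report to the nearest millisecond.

incongruent: exclude 1200
M(congruent) = 4255/7 = 607.857
M(incongruent) = 5684/8 = 710.500
Difference = 710.500 − 607.857 = 102.643 ms

103 ms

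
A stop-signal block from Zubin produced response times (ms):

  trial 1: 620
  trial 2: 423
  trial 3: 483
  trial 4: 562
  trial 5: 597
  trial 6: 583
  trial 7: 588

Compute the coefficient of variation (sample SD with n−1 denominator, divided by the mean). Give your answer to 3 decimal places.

0.129

n = 7, Σ = 3856, M = 550.8571
Σ(x−M)² = 30398.857; s = √(30398.857/6) = 71.1792
CV = 71.1792 / 550.8571 = 0.12922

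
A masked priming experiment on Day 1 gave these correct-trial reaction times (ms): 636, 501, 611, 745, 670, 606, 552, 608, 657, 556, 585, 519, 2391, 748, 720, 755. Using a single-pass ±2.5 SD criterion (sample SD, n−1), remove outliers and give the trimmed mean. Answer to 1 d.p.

631.3 ms

n = 16, ΣRT = 11860, M = 741.250
Σ(x−M)² = 3000303.00; s = √(3000303.00/15) = 447.236
Cutoffs: 741.250 ± 2.5·447.236 → [-376.8, 1859.3]
Outside: 2391 → excluded.
Retained (n=15): Σ = 9469, mean = 9469/15 = 631.267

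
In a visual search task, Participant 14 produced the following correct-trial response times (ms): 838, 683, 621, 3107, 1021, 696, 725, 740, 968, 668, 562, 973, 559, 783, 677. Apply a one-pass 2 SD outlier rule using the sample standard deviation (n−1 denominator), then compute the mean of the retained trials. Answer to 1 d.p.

n = 15, ΣRT = 13621, M = 908.067
Σ(x−M)² = 5468848.93; s = √(5468848.93/14) = 625.006
Cutoffs: 908.067 ± 2·625.006 → [-341.9, 2158.1]
Outside: 3107 → excluded.
Retained (n=14): Σ = 10514, mean = 10514/14 = 751.000

751.0 ms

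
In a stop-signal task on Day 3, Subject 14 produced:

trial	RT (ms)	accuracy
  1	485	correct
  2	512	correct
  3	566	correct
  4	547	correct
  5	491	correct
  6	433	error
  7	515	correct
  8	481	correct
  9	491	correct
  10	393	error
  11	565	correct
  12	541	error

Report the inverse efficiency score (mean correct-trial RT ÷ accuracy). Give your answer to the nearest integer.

689 ms

Correct trials (n=9): 485, 512, 566, 547, 491, 515, 481, 491, 565
Mean correct RT = 4653/9 = 517.0000 ms
Proportion correct = 9/12
IES = 517.0000 / (9/12) = 689.333 ms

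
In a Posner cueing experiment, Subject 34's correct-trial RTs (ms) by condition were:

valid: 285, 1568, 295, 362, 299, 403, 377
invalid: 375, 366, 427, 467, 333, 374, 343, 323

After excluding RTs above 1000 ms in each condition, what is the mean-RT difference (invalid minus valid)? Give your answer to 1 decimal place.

valid: exclude 1568
M(valid) = 2021/6 = 336.833
M(invalid) = 3008/8 = 376.000
Difference = 376.000 − 336.833 = 39.167 ms

39.2 ms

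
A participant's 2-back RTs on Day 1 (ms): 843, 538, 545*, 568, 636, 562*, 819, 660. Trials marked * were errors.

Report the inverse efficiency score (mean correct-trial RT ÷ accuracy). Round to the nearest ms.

Correct trials (n=6): 843, 538, 568, 636, 819, 660
Mean correct RT = 4064/6 = 677.3333 ms
Proportion correct = 6/8
IES = 677.3333 / (6/8) = 903.111 ms

903 ms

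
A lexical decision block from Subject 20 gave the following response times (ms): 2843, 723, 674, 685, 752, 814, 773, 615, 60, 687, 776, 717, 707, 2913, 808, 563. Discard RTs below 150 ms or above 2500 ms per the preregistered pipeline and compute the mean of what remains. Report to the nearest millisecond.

715 ms

Excluded: 60, 2843, 2913
Retained (n=13): Σ = 9294
Mean = 9294/13 = 714.9231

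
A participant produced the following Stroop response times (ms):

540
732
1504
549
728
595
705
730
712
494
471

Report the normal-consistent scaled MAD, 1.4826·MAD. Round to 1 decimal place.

163.1 ms

Sorted: 471, 494, 540, 549, 595, 705, 712, 728, 730, 732, 1504 → median = 705
|x − 705| sorted: 0, 7, 23, 25, 27, 110, 156, 165, 211, 234, 799 → MAD = 110
Robust SD ≈ 1.4826 × 110 = 163.086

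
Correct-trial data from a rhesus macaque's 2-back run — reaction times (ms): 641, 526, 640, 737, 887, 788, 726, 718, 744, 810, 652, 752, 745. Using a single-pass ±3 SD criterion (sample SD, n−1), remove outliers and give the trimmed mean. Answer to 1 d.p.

720.5 ms

n = 13, ΣRT = 9366, M = 720.462
Σ(x−M)² = 98065.23; s = √(98065.23/12) = 90.400
Cutoffs: 720.462 ± 3·90.400 → [449.3, 991.7]
No RTs fall outside the cutoffs; all 13 retained. Mean = 9366/13 = 720.462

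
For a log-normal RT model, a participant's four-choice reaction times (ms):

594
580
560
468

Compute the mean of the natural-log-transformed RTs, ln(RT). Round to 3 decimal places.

6.307

ln(RT): 6.3869, 6.3630, 6.3279, 6.1485
Σ ln(RT) = 25.2263
Mean = 25.2263/4 = 6.30658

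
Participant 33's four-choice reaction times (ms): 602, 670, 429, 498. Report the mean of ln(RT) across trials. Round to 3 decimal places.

ln(RT): 6.4003, 6.5073, 6.0615, 6.2106
Σ ln(RT) = 25.1796
Mean = 25.1796/4 = 6.29490

6.295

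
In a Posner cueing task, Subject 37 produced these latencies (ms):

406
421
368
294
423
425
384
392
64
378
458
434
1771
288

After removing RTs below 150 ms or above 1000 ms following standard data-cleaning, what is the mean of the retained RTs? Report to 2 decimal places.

Excluded: 64, 1771
Retained (n=12): Σ = 4671
Mean = 4671/12 = 389.2500

389.25 ms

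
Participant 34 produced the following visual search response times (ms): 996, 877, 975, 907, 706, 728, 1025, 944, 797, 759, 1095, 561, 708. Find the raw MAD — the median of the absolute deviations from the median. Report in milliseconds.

119 ms

Sorted: 561, 706, 708, 728, 759, 797, 877, 907, 944, 975, 996, 1025, 1095 → median = 877
|x − 877|: 119, 0, 98, 30, 171, 149, 148, 67, 80, 118, 218, 316, 169
Sorted deviations: 0, 30, 67, 80, 98, 118, 119, 148, 149, 169, 171, 218, 316 → MAD = 119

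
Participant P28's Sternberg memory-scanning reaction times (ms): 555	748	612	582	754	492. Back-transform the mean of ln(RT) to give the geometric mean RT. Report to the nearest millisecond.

ln(RT): 6.3190, 6.6174, 6.4167, 6.3665, 6.6254, 6.1985
Mean ln(RT) = 38.5434/6 = 6.42391
Geometric mean = exp(6.42391) = 616.41 ms

616 ms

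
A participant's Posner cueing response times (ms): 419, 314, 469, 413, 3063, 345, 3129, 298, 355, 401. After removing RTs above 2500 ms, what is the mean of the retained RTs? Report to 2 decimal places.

Excluded: 3063, 3129
Retained (n=8): Σ = 3014
Mean = 3014/8 = 376.7500

376.75 ms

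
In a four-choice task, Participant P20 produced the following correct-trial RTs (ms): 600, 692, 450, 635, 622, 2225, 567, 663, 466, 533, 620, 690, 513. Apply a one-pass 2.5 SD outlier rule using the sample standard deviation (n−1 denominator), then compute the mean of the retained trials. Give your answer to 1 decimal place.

n = 13, ΣRT = 9276, M = 713.538
Σ(x−M)² = 2549287.23; s = √(2549287.23/12) = 460.913
Cutoffs: 713.538 ± 2.5·460.913 → [-438.7, 1865.8]
Outside: 2225 → excluded.
Retained (n=12): Σ = 7051, mean = 7051/12 = 587.583

587.6 ms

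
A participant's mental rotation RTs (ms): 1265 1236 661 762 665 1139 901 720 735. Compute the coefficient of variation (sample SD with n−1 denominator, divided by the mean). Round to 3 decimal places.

n = 9, Σ = 8084, M = 898.2222
Σ(x−M)² = 494229.556; s = √(494229.556/8) = 248.5532
CV = 248.5532 / 898.2222 = 0.27672

0.277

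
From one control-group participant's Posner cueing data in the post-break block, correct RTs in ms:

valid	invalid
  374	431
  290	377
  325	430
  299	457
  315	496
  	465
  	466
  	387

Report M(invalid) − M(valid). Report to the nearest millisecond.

118 ms

M(valid) = 1603/5 = 320.600
M(invalid) = 3509/8 = 438.625
Difference = 438.625 − 320.600 = 118.025 ms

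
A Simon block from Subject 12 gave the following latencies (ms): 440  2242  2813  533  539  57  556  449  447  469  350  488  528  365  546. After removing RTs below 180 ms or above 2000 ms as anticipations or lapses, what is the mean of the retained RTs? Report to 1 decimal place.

Excluded: 57, 2242, 2813
Retained (n=12): Σ = 5710
Mean = 5710/12 = 475.8333

475.8 ms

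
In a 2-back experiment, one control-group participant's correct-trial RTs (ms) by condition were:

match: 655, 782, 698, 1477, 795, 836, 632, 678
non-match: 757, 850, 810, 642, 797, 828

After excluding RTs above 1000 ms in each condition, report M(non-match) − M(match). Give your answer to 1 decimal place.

match: exclude 1477
M(match) = 5076/7 = 725.143
M(non-match) = 4684/6 = 780.667
Difference = 780.667 − 725.143 = 55.524 ms

55.5 ms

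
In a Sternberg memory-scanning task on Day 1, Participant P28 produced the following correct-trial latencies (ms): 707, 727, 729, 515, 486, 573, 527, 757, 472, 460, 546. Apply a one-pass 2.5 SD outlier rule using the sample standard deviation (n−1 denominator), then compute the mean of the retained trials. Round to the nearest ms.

n = 11, ΣRT = 6499, M = 590.818
Σ(x−M)² = 133119.64; s = √(133119.64/10) = 115.377
Cutoffs: 590.818 ± 2.5·115.377 → [302.4, 879.3]
No RTs fall outside the cutoffs; all 11 retained. Mean = 6499/11 = 590.818

591 ms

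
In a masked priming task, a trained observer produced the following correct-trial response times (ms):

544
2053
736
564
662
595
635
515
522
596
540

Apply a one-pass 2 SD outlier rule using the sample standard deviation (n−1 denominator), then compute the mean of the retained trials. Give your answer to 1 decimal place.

590.9 ms

n = 11, ΣRT = 7962, M = 723.818
Σ(x−M)² = 1987515.64; s = √(1987515.64/10) = 445.816
Cutoffs: 723.818 ± 2·445.816 → [-167.8, 1615.4]
Outside: 2053 → excluded.
Retained (n=10): Σ = 5909, mean = 5909/10 = 590.900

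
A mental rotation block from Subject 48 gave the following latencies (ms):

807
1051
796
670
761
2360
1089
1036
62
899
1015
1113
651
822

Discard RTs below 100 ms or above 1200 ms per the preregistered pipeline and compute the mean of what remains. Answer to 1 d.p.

Excluded: 62, 2360
Retained (n=12): Σ = 10710
Mean = 10710/12 = 892.5000

892.5 ms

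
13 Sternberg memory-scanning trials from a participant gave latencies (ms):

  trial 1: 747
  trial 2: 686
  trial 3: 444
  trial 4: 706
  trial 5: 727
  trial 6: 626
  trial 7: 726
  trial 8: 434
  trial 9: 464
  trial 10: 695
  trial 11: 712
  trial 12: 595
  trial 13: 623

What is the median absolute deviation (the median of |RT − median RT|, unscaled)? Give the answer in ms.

60 ms

Sorted: 434, 444, 464, 595, 623, 626, 686, 695, 706, 712, 726, 727, 747 → median = 686
|x − 686|: 61, 0, 242, 20, 41, 60, 40, 252, 222, 9, 26, 91, 63
Sorted deviations: 0, 9, 20, 26, 40, 41, 60, 61, 63, 91, 222, 242, 252 → MAD = 60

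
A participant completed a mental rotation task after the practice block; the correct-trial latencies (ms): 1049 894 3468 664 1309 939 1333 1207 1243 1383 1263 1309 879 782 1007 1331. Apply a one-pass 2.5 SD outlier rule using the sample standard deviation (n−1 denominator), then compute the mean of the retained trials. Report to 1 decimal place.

1106.1 ms

n = 16, ΣRT = 20060, M = 1253.750
Σ(x−M)² = 5982435.00; s = √(5982435.00/15) = 631.529
Cutoffs: 1253.750 ± 2.5·631.529 → [-325.1, 2832.6]
Outside: 3468 → excluded.
Retained (n=15): Σ = 16592, mean = 16592/15 = 1106.133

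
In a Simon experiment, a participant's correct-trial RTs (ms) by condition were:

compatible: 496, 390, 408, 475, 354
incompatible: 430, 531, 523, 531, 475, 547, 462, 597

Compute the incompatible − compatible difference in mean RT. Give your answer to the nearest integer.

87 ms

M(compatible) = 2123/5 = 424.600
M(incompatible) = 4096/8 = 512.000
Difference = 512.000 − 424.600 = 87.400 ms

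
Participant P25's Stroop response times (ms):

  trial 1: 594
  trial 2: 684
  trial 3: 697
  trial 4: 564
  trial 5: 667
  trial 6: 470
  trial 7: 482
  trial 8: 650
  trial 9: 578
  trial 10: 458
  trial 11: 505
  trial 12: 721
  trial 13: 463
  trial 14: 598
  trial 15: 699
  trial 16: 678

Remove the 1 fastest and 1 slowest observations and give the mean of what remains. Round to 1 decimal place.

594.9 ms

Sorted: 458, 463, 470, 482, 505, 564, 578, 594, 598, 650, 667, 678, 684, 697, 699, 721
Drop lowest 1 (458) and highest 1 (721)
Remaining (n=14): Σ = 8329, mean = 8329/14 = 594.929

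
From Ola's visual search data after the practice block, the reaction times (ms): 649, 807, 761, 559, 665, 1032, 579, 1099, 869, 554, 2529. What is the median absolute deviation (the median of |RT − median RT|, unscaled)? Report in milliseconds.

182 ms

Sorted: 554, 559, 579, 649, 665, 761, 807, 869, 1032, 1099, 2529 → median = 761
|x − 761|: 112, 46, 0, 202, 96, 271, 182, 338, 108, 207, 1768
Sorted deviations: 0, 46, 96, 108, 112, 182, 202, 207, 271, 338, 1768 → MAD = 182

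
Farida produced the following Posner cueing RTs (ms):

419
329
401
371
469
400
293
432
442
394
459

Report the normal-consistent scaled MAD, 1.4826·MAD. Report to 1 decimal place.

46.0 ms

Sorted: 293, 329, 371, 394, 400, 401, 419, 432, 442, 459, 469 → median = 401
|x − 401| sorted: 0, 1, 7, 18, 30, 31, 41, 58, 68, 72, 108 → MAD = 31
Robust SD ≈ 1.4826 × 31 = 45.961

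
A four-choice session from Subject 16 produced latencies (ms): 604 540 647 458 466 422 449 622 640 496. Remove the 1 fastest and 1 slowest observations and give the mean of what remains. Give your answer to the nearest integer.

534 ms

Sorted: 422, 449, 458, 466, 496, 540, 604, 622, 640, 647
Drop lowest 1 (422) and highest 1 (647)
Remaining (n=8): Σ = 4275, mean = 4275/8 = 534.375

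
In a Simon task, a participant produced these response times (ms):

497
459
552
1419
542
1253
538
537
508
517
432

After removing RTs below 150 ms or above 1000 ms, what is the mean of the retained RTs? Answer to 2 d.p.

509.11 ms

Excluded: 1253, 1419
Retained (n=9): Σ = 4582
Mean = 4582/9 = 509.1111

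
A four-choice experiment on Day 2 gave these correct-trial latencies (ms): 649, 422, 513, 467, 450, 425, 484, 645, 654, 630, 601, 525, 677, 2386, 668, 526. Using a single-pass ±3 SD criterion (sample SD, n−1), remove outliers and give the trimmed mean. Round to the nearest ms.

n = 16, ΣRT = 10722, M = 670.125
Σ(x−M)² = 3264535.75; s = √(3264535.75/15) = 466.514
Cutoffs: 670.125 ± 3·466.514 → [-729.4, 2069.7]
Outside: 2386 → excluded.
Retained (n=15): Σ = 8336, mean = 8336/15 = 555.733

556 ms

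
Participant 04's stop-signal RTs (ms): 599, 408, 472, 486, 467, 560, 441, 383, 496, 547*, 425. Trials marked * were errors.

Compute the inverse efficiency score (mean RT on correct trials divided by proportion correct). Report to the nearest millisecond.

Correct trials (n=10): 599, 408, 472, 486, 467, 560, 441, 383, 496, 425
Mean correct RT = 4737/10 = 473.7000 ms
Proportion correct = 10/11
IES = 473.7000 / (10/11) = 521.070 ms

521 ms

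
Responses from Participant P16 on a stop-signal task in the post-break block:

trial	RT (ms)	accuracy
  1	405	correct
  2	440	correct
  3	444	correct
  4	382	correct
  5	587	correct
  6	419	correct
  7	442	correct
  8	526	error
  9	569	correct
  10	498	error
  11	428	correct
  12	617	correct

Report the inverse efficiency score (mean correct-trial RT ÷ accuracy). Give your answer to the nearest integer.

Correct trials (n=10): 405, 440, 444, 382, 587, 419, 442, 569, 428, 617
Mean correct RT = 4733/10 = 473.3000 ms
Proportion correct = 10/12
IES = 473.3000 / (10/12) = 567.960 ms

568 ms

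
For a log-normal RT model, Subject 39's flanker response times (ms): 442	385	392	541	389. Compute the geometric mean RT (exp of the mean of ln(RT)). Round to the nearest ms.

ln(RT): 6.0913, 5.9532, 5.9713, 6.2934, 5.9636
Mean ln(RT) = 30.2728/5 = 6.05456
Geometric mean = exp(6.05456) = 426.05 ms

426 ms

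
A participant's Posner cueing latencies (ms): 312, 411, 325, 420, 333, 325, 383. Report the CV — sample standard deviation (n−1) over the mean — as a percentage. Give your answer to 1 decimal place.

n = 7, Σ = 2509, M = 358.4286
Σ(x−M)² = 12195.714; s = √(12195.714/6) = 45.0846
CV = 45.0846 / 358.4286 = 0.12578 = 12.578%

12.6%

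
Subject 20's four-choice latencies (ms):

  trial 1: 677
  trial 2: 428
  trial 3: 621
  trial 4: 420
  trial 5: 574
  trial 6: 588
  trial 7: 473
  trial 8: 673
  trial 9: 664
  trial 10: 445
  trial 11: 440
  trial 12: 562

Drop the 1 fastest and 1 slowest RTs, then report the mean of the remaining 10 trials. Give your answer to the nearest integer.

Sorted: 420, 428, 440, 445, 473, 562, 574, 588, 621, 664, 673, 677
Drop lowest 1 (420) and highest 1 (677)
Remaining (n=10): Σ = 5468, mean = 5468/10 = 546.800

547 ms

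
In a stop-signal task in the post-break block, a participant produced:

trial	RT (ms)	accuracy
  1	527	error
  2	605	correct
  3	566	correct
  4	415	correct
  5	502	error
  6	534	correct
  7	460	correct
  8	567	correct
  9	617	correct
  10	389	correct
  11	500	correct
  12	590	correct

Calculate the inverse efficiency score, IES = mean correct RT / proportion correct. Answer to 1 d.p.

629.2 ms

Correct trials (n=10): 605, 566, 415, 534, 460, 567, 617, 389, 500, 590
Mean correct RT = 5243/10 = 524.3000 ms
Proportion correct = 10/12
IES = 524.3000 / (10/12) = 629.160 ms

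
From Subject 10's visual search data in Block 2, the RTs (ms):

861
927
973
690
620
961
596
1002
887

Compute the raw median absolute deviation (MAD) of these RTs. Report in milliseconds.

86 ms

Sorted: 596, 620, 690, 861, 887, 927, 961, 973, 1002 → median = 887
|x − 887|: 26, 40, 86, 197, 267, 74, 291, 115, 0
Sorted deviations: 0, 26, 40, 74, 86, 115, 197, 267, 291 → MAD = 86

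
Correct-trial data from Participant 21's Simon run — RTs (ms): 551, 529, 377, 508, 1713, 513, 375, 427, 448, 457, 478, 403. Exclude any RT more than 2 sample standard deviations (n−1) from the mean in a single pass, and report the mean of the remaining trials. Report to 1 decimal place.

460.5 ms

n = 12, ΣRT = 6779, M = 564.917
Σ(x−M)² = 1475002.92; s = √(1475002.92/11) = 366.185
Cutoffs: 564.917 ± 2·366.185 → [-167.5, 1297.3]
Outside: 1713 → excluded.
Retained (n=11): Σ = 5066, mean = 5066/11 = 460.545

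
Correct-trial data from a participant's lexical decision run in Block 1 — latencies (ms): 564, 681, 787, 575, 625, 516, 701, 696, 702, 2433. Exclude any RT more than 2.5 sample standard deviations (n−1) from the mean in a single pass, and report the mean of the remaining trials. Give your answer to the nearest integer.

650 ms

n = 10, ΣRT = 8280, M = 828.000
Σ(x−M)² = 2921002.00; s = √(2921002.00/9) = 569.698
Cutoffs: 828.000 ± 2.5·569.698 → [-596.2, 2252.2]
Outside: 2433 → excluded.
Retained (n=9): Σ = 5847, mean = 5847/9 = 649.667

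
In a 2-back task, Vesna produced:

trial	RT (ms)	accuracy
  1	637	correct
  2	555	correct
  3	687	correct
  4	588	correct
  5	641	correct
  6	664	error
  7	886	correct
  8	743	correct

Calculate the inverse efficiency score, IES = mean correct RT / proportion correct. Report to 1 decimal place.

Correct trials (n=7): 637, 555, 687, 588, 641, 886, 743
Mean correct RT = 4737/7 = 676.7143 ms
Proportion correct = 7/8
IES = 676.7143 / (7/8) = 773.388 ms

773.4 ms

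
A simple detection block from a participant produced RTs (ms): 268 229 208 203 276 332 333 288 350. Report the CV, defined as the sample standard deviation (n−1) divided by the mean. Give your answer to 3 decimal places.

0.199

n = 9, Σ = 2487, M = 276.3333
Σ(x−M)² = 24230.000; s = √(24230.000/8) = 55.0341
CV = 55.0341 / 276.3333 = 0.19916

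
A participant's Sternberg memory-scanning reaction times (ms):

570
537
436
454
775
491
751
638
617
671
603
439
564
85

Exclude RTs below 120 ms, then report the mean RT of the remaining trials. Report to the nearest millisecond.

Excluded: 85
Retained (n=13): Σ = 7546
Mean = 7546/13 = 580.4615

580 ms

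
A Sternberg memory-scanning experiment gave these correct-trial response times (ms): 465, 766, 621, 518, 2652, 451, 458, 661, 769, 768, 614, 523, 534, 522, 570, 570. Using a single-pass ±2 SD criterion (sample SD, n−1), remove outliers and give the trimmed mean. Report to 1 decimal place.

587.3 ms

n = 16, ΣRT = 11462, M = 716.375
Σ(x−M)² = 4168195.75; s = √(4168195.75/15) = 527.143
Cutoffs: 716.375 ± 2·527.143 → [-337.9, 1770.7]
Outside: 2652 → excluded.
Retained (n=15): Σ = 8810, mean = 8810/15 = 587.333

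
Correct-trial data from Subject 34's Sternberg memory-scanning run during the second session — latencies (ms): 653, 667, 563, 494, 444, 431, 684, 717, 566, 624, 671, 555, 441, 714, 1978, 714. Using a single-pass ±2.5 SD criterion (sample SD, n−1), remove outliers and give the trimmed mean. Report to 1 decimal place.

595.9 ms

n = 16, ΣRT = 10916, M = 682.250
Σ(x−M)² = 1944259.00; s = √(1944259.00/15) = 360.024
Cutoffs: 682.250 ± 2.5·360.024 → [-217.8, 1582.3]
Outside: 1978 → excluded.
Retained (n=15): Σ = 8938, mean = 8938/15 = 595.867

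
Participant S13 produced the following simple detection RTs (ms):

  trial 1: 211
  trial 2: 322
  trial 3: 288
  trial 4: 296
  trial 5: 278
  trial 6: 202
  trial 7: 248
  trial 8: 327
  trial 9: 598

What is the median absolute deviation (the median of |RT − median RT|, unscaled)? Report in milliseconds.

Sorted: 202, 211, 248, 278, 288, 296, 322, 327, 598 → median = 288
|x − 288|: 77, 34, 0, 8, 10, 86, 40, 39, 310
Sorted deviations: 0, 8, 10, 34, 39, 40, 77, 86, 310 → MAD = 39

39 ms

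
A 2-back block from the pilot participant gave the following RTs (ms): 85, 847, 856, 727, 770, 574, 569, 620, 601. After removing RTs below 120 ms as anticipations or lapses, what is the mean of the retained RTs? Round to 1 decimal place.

Excluded: 85
Retained (n=8): Σ = 5564
Mean = 5564/8 = 695.5000

695.5 ms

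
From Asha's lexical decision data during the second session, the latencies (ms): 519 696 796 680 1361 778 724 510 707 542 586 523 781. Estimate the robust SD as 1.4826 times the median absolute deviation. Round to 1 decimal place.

Sorted: 510, 519, 523, 542, 586, 680, 696, 707, 724, 778, 781, 796, 1361 → median = 696
|x − 696| sorted: 0, 11, 16, 28, 82, 85, 100, 110, 154, 173, 177, 186, 665 → MAD = 100
Robust SD ≈ 1.4826 × 100 = 148.260

148.3 ms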